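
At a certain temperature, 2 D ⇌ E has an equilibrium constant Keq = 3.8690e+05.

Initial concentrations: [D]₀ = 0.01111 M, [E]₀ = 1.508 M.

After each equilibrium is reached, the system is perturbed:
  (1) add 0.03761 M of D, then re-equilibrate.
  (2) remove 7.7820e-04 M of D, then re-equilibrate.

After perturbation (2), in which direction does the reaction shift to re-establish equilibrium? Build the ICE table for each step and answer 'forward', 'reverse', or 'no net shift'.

Direction: reverse

Q₀ = 1.2217e+04 vs Keq = 3.8690e+05 ⇒ Q<K, forward
Step 1:
                  D         E
  init      0.01111     1.508
  Δ       -0.009133  0.004566
  eq       0.001977     1.513
  solve Keq expr → x = 0.004566; check Q = 3.8690e+05
Then add 0.03761 M of D.
Step 2:
                  D         E
  init      0.03959     1.513
  Δ         -0.0376    0.0188
  eq       0.001989     1.531
  solve Keq expr → x = 0.0188; check Q = 3.8690e+05
Then remove 7.7820e-04 M of D.
Step 3:
                  D         E
  init     0.001211     1.531
  Δ       7.7795e-04 -3.8897e-04
  eq       0.001989     1.531
  solve Keq expr → x = -3.8897e-04; check Q = 3.8690e+05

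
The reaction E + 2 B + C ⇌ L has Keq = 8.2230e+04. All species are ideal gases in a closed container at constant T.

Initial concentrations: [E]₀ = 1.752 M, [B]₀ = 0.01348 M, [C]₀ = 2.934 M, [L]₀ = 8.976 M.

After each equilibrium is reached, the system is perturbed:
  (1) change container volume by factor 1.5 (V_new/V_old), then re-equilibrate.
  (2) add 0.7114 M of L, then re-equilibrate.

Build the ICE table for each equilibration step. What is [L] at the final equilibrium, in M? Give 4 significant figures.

Q₀ = 9610 vs Keq = 8.2230e+04 ⇒ Q<K, forward
Step 1:
                   E          B          C          L
  init         1.752    0.01348      2.934      8.976
  Δ        -0.004431  -0.008861  -0.004431   0.004431
  eq           1.748   0.004619       2.93       8.98
  solve Keq expr → x = 0.004431; check Q = 8.2230e+04
Then change container volume by factor 1.5 (V_new/V_old).
Step 2:
                   E          B          C          L
  init         1.165   0.003079      1.953      5.987
  Δ         0.001286   0.002572   0.001286  -0.001286
  eq           1.166   0.005651      1.954      5.986
  solve Keq expr → x = -0.001286; check Q = 8.2230e+04
Then add 0.7114 M of L.
Step 3:
                   E          B          C          L
  init         1.166   0.005651      1.954      6.697
  Δ       1.6283e-04 3.2565e-04 1.6283e-04 -1.6283e-04
  eq           1.166   0.005977      1.954      6.697
  solve Keq expr → x = -1.6283e-04; check Q = 8.2230e+04

[L]_eq = 6.697 M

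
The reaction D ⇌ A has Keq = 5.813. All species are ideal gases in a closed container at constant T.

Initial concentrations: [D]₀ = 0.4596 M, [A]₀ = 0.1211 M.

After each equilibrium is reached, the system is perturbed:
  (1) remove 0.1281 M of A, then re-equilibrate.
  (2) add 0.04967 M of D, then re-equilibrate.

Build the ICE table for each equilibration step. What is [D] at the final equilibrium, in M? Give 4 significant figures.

Q₀ = 0.2635 vs Keq = 5.813 ⇒ Q<K, forward
Step 1:
                  D         A
  I          0.4596    0.1211
  C         -0.3744    0.3744
  E         0.08523    0.4955
  solve Keq expr → x = 0.3744; check Q = 5.813
Then remove 0.1281 M of A.
Step 2:
                  D         A
  I         0.08523    0.3674
  C         -0.0188    0.0188
  E         0.06643    0.3862
  solve Keq expr → x = 0.0188; check Q = 5.813
Then add 0.04967 M of D.
Step 3:
                  D         A
  I          0.1161    0.3862
  C        -0.04238   0.04238
  E         0.07372    0.4285
  solve Keq expr → x = 0.04238; check Q = 5.813

[D]_eq = 0.07372 M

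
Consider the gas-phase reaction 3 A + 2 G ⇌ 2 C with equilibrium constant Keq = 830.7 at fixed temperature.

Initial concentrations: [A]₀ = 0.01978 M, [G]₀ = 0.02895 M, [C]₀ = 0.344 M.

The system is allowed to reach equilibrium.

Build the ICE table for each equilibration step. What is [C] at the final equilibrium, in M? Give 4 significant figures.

Q₀ = 1.8245e+07 vs Keq = 830.7 ⇒ Q>K, reverse
Step 1:
                   A          G          C
  I          0.01978    0.02895      0.344
  C           0.1462    0.09749   -0.09749
  E            0.166     0.1264     0.2465
  solve Keq expr → x = -0.04875; check Q = 830.7

[C]_eq = 0.2465 M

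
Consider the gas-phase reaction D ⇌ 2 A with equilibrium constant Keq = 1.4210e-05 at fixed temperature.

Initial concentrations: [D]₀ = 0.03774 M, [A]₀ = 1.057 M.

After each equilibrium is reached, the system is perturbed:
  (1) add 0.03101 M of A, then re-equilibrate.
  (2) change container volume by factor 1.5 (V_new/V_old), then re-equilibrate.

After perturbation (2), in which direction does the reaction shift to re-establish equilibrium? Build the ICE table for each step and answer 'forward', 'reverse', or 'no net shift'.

Direction: forward

Q₀ = 29.6 vs Keq = 1.4210e-05 ⇒ Q>K, reverse
Step 1:
                   D          A
  I          0.03774      1.057
  C           0.5271     -1.054
  E           0.5648   0.002833
  solve Keq expr → x = -0.5271; check Q = 1.4210e-05
Then add 0.03101 M of A.
Step 2:
                   D          A
  I           0.5648    0.03384
  C          0.01549   -0.03097
  E           0.5803   0.002872
  solve Keq expr → x = -0.01549; check Q = 1.4210e-05
Then change container volume by factor 1.5 (V_new/V_old).
Step 3:
                   D          A
  I           0.3869   0.001914
  C       -2.1480e-04 4.2960e-04
  E           0.3867   0.002344
  solve Keq expr → x = 2.1480e-04; check Q = 1.4210e-05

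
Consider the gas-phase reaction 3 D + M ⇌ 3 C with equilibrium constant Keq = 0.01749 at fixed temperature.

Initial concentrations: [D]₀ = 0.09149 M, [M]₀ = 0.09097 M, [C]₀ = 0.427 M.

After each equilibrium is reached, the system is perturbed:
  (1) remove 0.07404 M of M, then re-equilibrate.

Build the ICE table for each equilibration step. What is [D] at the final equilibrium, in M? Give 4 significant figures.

Q₀ = 1118 vs Keq = 0.01749 ⇒ Q>K, reverse
Step 1:
                    D           M           C
  I           0.09149     0.09097       0.427
  C            0.3577      0.1192     -0.3577
  E            0.4492      0.2102     0.06932
  solve Keq expr → x = -0.1192; check Q = 0.01749
Then remove 0.07404 M of M.
Step 2:
                    D           M           C
  I            0.4492      0.1362     0.06932
  C          0.007897    0.002632   -0.007897
  E            0.4571      0.1388     0.06143
  solve Keq expr → x = -0.002632; check Q = 0.01749

[D]_eq = 0.4571 M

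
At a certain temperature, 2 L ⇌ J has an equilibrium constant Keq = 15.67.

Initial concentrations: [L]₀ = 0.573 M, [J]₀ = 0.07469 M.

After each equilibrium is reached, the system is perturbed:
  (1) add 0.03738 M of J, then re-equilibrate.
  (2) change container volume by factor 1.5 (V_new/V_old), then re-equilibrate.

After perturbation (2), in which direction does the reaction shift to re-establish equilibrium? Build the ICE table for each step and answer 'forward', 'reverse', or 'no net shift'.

Direction: reverse

Q₀ = 0.2275 vs Keq = 15.67 ⇒ Q<K, forward
Step 1:
                   L          J
  I            0.573    0.07469
  C          -0.4363     0.2181
  E           0.1367     0.2928
  solve Keq expr → x = 0.2181; check Q = 15.67
Then add 0.03738 M of J.
Step 2:
                   L          J
  I           0.1367     0.3302
  C         0.007623  -0.003811
  E           0.1443     0.3264
  solve Keq expr → x = -0.003811; check Q = 15.67
Then change container volume by factor 1.5 (V_new/V_old).
Step 3:
                   L          J
  I          0.09622     0.2176
  C          0.01902   -0.00951
  E           0.1152     0.2081
  solve Keq expr → x = -0.00951; check Q = 15.67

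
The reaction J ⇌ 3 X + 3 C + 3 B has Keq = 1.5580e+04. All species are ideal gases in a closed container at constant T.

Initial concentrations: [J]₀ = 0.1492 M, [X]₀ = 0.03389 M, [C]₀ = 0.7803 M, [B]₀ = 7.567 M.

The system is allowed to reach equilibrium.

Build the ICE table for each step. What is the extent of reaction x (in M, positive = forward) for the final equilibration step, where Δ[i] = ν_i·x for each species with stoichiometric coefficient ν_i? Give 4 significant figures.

x = 0.1434 M

Q₀ = 0.0537 vs Keq = 1.5580e+04 ⇒ Q<K, forward
Step 1:
                    J           X           C           B
  Initial      0.1492     0.03389      0.7803       7.567
  Change      -0.1434      0.4301      0.4301      0.4301
  Equil      0.005817       0.464        1.21       7.997
  solve Keq expr → x = 0.1434; check Q = 1.5580e+04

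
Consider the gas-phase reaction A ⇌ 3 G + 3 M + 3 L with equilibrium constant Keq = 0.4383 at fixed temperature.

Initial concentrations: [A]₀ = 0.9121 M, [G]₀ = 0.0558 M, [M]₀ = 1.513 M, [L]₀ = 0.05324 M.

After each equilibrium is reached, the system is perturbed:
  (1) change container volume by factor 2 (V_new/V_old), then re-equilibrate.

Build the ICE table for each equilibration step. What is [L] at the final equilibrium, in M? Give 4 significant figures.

[L]_eq = 0.6037 M

Q₀ = 9.9561e-08 vs Keq = 0.4383 ⇒ Q<K, forward
Step 1:
                    A           G           M           L
  Initial      0.9121      0.0558       1.513     0.05324
  Change      -0.1752      0.5256      0.5256      0.5256
  Equil        0.7369      0.5814       2.039      0.5789
  solve Keq expr → x = 0.1752; check Q = 0.4383
Then change container volume by factor 2 (V_new/V_old).
Step 2:
                    A           G           M           L
  Initial      0.3684      0.2907       1.019      0.2894
  Change      -0.1048      0.3143      0.3143      0.3143
  Equil        0.2637       0.605       1.334      0.6037
  solve Keq expr → x = 0.1048; check Q = 0.4383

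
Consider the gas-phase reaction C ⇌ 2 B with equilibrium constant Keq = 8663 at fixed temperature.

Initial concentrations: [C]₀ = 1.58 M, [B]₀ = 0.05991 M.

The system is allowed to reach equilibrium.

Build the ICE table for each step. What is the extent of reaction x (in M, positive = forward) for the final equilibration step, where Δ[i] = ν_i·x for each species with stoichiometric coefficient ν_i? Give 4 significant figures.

x = 1.579 M

Q₀ = 0.002272 vs Keq = 8663 ⇒ Q<K, forward
Step 1:
                    C           B
  init           1.58     0.05991
  Δ            -1.579       3.158
  eq         0.001195       3.218
  solve Keq expr → x = 1.579; check Q = 8663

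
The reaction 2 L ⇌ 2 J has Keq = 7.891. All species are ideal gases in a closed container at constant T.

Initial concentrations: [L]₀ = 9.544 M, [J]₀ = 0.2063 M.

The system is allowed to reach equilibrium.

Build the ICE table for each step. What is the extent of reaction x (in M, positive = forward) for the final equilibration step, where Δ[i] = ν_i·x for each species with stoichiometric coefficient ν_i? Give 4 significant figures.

x = 3.492 M

Q₀ = 4.6724e-04 vs Keq = 7.891 ⇒ Q<K, forward
Step 1:
                    L           J
  Initial       9.544      0.2063
  Change       -6.984       6.984
  Equil          2.56       7.191
  solve Keq expr → x = 3.492; check Q = 7.891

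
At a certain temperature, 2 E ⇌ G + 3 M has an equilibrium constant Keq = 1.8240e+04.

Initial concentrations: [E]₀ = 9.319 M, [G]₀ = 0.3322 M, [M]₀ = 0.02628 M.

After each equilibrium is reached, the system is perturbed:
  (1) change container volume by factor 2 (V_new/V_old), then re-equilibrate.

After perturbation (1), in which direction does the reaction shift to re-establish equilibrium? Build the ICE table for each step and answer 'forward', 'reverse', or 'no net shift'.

Q₀ = 6.9428e-08 vs Keq = 1.8240e+04 ⇒ Q<K, forward
Step 1:
                  E         G         M
  I           9.319    0.3322   0.02628
  C          -8.582     4.291     12.87
  E          0.7375     4.623      12.9
  solve Keq expr → x = 4.291; check Q = 1.8240e+04
Then change container volume by factor 2 (V_new/V_old).
Step 2:
                  E         G         M
  I          0.3687     2.311     6.449
  C         -0.1698   0.08489    0.2547
  E           0.199     2.396     6.704
  solve Keq expr → x = 0.08489; check Q = 1.8240e+04

Direction: forward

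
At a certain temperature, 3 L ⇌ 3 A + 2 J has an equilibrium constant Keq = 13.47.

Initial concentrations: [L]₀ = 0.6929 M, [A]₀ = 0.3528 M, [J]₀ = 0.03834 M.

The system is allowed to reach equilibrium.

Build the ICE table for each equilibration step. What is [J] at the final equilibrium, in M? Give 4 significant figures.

[J]_eq = 0.3752 M

Q₀ = 1.9403e-04 vs Keq = 13.47 ⇒ Q<K, forward
Step 1:
                  L         A         J
  Initial    0.6929    0.3528   0.03834
  Change    -0.5053    0.5053    0.3369
  Equil      0.1876    0.8581    0.3752
  solve Keq expr → x = 0.1684; check Q = 13.47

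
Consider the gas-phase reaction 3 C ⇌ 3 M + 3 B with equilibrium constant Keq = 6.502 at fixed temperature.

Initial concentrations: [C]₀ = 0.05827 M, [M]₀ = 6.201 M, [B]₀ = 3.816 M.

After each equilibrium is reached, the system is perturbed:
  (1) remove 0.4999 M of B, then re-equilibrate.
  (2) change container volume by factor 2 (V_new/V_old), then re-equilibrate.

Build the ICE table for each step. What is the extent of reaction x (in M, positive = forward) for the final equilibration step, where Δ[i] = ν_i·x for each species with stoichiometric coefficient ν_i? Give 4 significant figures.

Q₀ = 6.6969e+07 vs Keq = 6.502 ⇒ Q>K, reverse
Step 1:
                  C         M         B
  init      0.05827     6.201     3.816
  Δ           2.514    -2.514    -2.514
  eq          2.572     3.687     1.302
  solve Keq expr → x = -0.838; check Q = 6.502
Then remove 0.4999 M of B.
Step 2:
                  C         M         B
  init        2.572     3.687    0.8022
  Δ         -0.2779    0.2779    0.2779
  eq          2.294     3.965      1.08
  solve Keq expr → x = 0.09262; check Q = 6.502
Then change container volume by factor 2 (V_new/V_old).
Step 3:
                  C         M         B
  init        1.147     1.982      0.54
  Δ         -0.2317    0.2317    0.2317
  eq         0.9155     2.214    0.7717
  solve Keq expr → x = 0.07723; check Q = 6.502

x = 0.07723 M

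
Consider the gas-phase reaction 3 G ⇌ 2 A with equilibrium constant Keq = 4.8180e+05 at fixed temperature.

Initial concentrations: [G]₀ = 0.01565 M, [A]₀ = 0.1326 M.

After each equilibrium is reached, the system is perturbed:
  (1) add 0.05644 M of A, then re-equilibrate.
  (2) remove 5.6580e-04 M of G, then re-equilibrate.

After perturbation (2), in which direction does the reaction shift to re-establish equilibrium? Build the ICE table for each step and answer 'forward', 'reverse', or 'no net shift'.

Q₀ = 4587 vs Keq = 4.8180e+05 ⇒ Q<K, forward
Step 1:
                   G          A
  I          0.01565     0.1326
  C          -0.0122   0.008133
  E         0.003451     0.1407
  solve Keq expr → x = 0.004066; check Q = 4.8180e+05
Then add 0.05644 M of A.
Step 2:
                   G          A
  I         0.003451     0.1972
  C       8.6161e-04 -5.7441e-04
  E         0.004313     0.1966
  solve Keq expr → x = -2.8720e-04; check Q = 4.8180e+05
Then remove 5.6580e-04 M of G.
Step 3:
                   G          A
  I         0.003747     0.1966
  C       5.6034e-04 -3.7356e-04
  E         0.004307     0.1962
  solve Keq expr → x = -1.8678e-04; check Q = 4.8180e+05

Direction: reverse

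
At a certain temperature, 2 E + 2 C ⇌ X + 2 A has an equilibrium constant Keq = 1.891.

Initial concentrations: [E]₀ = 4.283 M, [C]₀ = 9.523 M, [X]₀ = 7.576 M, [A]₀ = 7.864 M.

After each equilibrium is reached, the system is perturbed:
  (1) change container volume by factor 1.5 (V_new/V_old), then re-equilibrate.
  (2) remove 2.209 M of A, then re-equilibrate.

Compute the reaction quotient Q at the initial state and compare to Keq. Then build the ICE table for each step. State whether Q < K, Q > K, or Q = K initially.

Q₀ = 0.2816 vs Keq = 1.891 ⇒ Q<K, forward
Step 1:
                   E          C          X          A
  I            4.283      9.523      7.576      7.864
  C           -1.701     -1.701     0.8507      1.701
  E            2.582      7.822      8.427      9.565
  solve Keq expr → x = 0.8507; check Q = 1.891
Then change container volume by factor 1.5 (V_new/V_old).
Step 2:
                   E          C          X          A
  I            1.721      5.214      5.618      6.377
  C           0.2157     0.2157    -0.1079    -0.2157
  E            1.937       5.43       5.51      6.161
  solve Keq expr → x = -0.1079; check Q = 1.891
Then remove 2.209 M of A.
Step 3:
                   E          C          X          A
  I            1.937       5.43       5.51      3.952
  C          -0.4194    -0.4194     0.2097     0.4194
  E            1.517      5.011       5.72      4.372
  solve Keq expr → x = 0.2097; check Q = 1.891

Q₀ = 0.2816; Q < K (proceeds forward)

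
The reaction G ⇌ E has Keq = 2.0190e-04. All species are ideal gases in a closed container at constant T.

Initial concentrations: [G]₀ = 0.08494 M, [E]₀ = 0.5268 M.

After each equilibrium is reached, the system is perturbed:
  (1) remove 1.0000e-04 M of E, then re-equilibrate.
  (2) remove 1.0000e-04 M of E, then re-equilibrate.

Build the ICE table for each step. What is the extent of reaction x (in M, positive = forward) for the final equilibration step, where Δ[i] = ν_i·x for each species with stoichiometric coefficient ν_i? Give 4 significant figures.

x = 9.9980e-05 M

Q₀ = 6.202 vs Keq = 2.0190e-04 ⇒ Q>K, reverse
Step 1:
                  G         E
  Initial   0.08494    0.5268
  Change     0.5267   -0.5267
  Equil      0.6116 1.2349e-04
  solve Keq expr → x = -0.5267; check Q = 2.0190e-04
Then remove 1.0000e-04 M of E.
Step 2:
                  G         E
  Initial    0.6116 2.3485e-05
  Change  -9.9980e-05 9.9980e-05
  Equil      0.6115 1.2347e-04
  solve Keq expr → x = 9.9980e-05; check Q = 2.0190e-04
Then remove 1.0000e-04 M of E.
Step 3:
                  G         E
  Initial    0.6115 2.3465e-05
  Change  -9.9980e-05 9.9980e-05
  Equil      0.6114 1.2345e-04
  solve Keq expr → x = 9.9980e-05; check Q = 2.0190e-04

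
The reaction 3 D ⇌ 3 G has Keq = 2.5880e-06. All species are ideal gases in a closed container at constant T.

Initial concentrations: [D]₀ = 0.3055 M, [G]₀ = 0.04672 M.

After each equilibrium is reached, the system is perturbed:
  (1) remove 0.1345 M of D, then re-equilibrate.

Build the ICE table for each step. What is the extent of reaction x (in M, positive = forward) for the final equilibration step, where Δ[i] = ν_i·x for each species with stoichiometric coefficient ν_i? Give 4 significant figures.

x = -6.0720e-04 M

Q₀ = 0.003577 vs Keq = 2.5880e-06 ⇒ Q>K, reverse
Step 1:
                    D           G
  init         0.3055     0.04672
  Δ           0.04195    -0.04195
  eq           0.3474     0.00477
  solve Keq expr → x = -0.01398; check Q = 2.5880e-06
Then remove 0.1345 M of D.
Step 2:
                    D           G
  init         0.2129     0.00477
  Δ          0.001822   -0.001822
  eq           0.2148    0.002949
  solve Keq expr → x = -6.0720e-04; check Q = 2.5880e-06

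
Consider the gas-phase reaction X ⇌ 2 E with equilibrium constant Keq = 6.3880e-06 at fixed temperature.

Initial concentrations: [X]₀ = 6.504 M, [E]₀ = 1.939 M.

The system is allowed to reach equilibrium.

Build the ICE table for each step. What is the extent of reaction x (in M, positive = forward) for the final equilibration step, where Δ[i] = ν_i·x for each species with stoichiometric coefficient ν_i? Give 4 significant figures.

Q₀ = 0.5781 vs Keq = 6.3880e-06 ⇒ Q>K, reverse
Step 1:
                    X           E
  init          6.504       1.939
  Δ             0.966      -1.932
  eq             7.47    0.006908
  solve Keq expr → x = -0.966; check Q = 6.3880e-06

x = -0.966 M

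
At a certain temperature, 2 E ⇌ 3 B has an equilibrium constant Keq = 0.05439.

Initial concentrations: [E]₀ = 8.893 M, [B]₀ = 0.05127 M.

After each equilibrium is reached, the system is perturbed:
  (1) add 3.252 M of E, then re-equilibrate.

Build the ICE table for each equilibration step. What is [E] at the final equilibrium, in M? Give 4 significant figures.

[E]_eq = 10.93 M

Q₀ = 1.7041e-06 vs Keq = 0.05439 ⇒ Q<K, forward
Step 1:
                    E           B
  Initial       8.893     0.05127
  Change      -0.9697       1.455
  Equil         7.923       1.506
  solve Keq expr → x = 0.4849; check Q = 0.05439
Then add 3.252 M of E.
Step 2:
                    E           B
  Initial       11.18       1.506
  Change      -0.2405      0.3607
  Equil         10.93       1.867
  solve Keq expr → x = 0.1202; check Q = 0.05439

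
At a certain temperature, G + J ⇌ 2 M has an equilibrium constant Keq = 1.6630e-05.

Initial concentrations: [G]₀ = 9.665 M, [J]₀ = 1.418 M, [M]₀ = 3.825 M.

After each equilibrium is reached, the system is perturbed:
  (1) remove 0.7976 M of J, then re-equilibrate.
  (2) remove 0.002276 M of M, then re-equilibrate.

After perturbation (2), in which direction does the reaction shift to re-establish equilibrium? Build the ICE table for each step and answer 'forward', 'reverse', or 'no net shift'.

Q₀ = 1.068 vs Keq = 1.6630e-05 ⇒ Q>K, reverse
Step 1:
                   G          J          M
  Initial      9.665      1.418      3.825
  Change         1.9        1.9       -3.8
  Equil        11.56      3.318    0.02526
  solve Keq expr → x = -1.9; check Q = 1.6630e-05
Then remove 0.7976 M of J.
Step 2:
                   G          J          M
  Initial      11.56       2.52    0.02526
  Change    0.001618   0.001618  -0.003236
  Equil        11.57      2.522    0.02202
  solve Keq expr → x = -0.001618; check Q = 1.6630e-05
Then remove 0.002276 M of M.
Step 3:
                   G          J          M
  Initial      11.57      2.522    0.01975
  Change   -0.001135  -0.001135    0.00227
  Equil        11.57      2.521    0.02202
  solve Keq expr → x = 0.001135; check Q = 1.6630e-05

Direction: forward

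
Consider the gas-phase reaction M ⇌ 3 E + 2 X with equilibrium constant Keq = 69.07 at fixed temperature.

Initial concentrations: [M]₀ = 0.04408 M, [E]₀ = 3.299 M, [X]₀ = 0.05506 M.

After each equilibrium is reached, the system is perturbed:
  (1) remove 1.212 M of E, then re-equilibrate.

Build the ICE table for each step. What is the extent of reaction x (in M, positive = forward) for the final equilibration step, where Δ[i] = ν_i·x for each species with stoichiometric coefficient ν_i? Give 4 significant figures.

Q₀ = 2.469 vs Keq = 69.07 ⇒ Q<K, forward
Step 1:
                    M           E           X
  I           0.04408       3.299     0.05506
  C          -0.03511      0.1053     0.07023
  E          0.008966       3.404      0.1253
  solve Keq expr → x = 0.03511; check Q = 69.07
Then remove 1.212 M of E.
Step 2:
                    M           E           X
  I          0.008966       2.192      0.1253
  C         -0.006018     0.01805     0.01204
  E          0.002949        2.21      0.1373
  solve Keq expr → x = 0.006018; check Q = 69.07

x = 0.006018 M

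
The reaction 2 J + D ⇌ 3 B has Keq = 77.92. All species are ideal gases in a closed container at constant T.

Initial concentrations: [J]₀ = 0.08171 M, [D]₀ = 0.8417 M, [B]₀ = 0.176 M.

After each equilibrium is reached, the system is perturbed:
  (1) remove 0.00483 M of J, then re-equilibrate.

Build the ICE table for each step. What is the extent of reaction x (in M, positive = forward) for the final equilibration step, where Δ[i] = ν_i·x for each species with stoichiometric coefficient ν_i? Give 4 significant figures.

x = -0.002096 M

Q₀ = 0.9701 vs Keq = 77.92 ⇒ Q<K, forward
Step 1:
                  J         D         B
  Initial   0.08171    0.8417     0.176
  Change   -0.06387  -0.03194   0.09581
  Equil     0.01784    0.8098    0.2718
  solve Keq expr → x = 0.03194; check Q = 77.92
Then remove 0.00483 M of J.
Step 2:
                  J         D         B
  Initial   0.01301    0.8098    0.2718
  Change   0.004192  0.002096 -0.006288
  Equil      0.0172    0.8119    0.2655
  solve Keq expr → x = -0.002096; check Q = 77.92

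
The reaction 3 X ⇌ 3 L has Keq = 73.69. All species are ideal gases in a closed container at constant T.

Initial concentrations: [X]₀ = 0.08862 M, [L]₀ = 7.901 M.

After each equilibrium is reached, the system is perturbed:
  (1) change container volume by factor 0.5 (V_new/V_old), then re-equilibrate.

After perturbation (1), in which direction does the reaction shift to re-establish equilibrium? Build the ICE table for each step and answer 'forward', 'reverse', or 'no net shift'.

Q₀ = 7.0868e+05 vs Keq = 73.69 ⇒ Q>K, reverse
Step 1:
                    X           L
  I           0.08862       7.901
  C              1.45       -1.45
  E             1.539       6.451
  solve Keq expr → x = -0.4834; check Q = 73.69
Then change container volume by factor 0.5 (V_new/V_old).
Step 2:
                    X           L
  I             3.077        12.9
  C                 0           0
  E             3.077        12.9
  solve Keq expr → x = 0; check Q = 73.69

Direction: no net shift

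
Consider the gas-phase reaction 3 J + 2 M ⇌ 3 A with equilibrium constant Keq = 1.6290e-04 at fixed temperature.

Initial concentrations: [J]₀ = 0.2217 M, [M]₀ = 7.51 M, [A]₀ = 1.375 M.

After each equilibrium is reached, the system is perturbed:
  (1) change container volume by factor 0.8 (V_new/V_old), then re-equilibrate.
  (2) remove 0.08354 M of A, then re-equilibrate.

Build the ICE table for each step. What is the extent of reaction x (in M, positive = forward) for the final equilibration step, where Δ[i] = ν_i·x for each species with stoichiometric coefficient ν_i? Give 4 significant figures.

x = 0.02184 M

Q₀ = 4.23 vs Keq = 1.6290e-04 ⇒ Q>K, reverse
Step 1:
                    J           M           A
  Initial      0.2217        7.51       1.375
  Change        1.084      0.7228      -1.084
  Equil         1.306       8.233      0.2908
  solve Keq expr → x = -0.3614; check Q = 1.6290e-04
Then change container volume by factor 0.8 (V_new/V_old).
Step 2:
                    J           M           A
  Initial       1.632       10.29      0.3635
  Change     -0.04569    -0.03046     0.04569
  Equil         1.587       10.26      0.4092
  solve Keq expr → x = 0.01523; check Q = 1.6290e-04
Then remove 0.08354 M of A.
Step 3:
                    J           M           A
  Initial       1.587       10.26      0.3256
  Change     -0.06553    -0.04368     0.06553
  Equil         1.521       10.22      0.3912
  solve Keq expr → x = 0.02184; check Q = 1.6290e-04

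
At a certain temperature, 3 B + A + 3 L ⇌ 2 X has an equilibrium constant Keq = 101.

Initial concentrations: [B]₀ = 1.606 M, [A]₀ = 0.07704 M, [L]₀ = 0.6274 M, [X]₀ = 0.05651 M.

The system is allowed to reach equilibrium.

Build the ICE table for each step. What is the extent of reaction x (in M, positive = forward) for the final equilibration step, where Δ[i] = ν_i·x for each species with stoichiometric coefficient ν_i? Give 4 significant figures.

x = 0.07462 M

Q₀ = 0.04052 vs Keq = 101 ⇒ Q<K, forward
Step 1:
                  B         A         L         X
  Initial     1.606   0.07704    0.6274   0.05651
  Change    -0.2239  -0.07462   -0.2239    0.1492
  Equil       1.382  0.002416    0.4035    0.2058
  solve Keq expr → x = 0.07462; check Q = 101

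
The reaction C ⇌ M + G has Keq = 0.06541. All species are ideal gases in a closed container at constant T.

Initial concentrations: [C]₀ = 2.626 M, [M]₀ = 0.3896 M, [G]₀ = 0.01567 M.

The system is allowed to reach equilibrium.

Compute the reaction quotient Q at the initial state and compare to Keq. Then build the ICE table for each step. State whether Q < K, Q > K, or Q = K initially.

Q₀ = 0.002325; Q < K (proceeds forward)

Q₀ = 0.002325 vs Keq = 0.06541 ⇒ Q<K, forward
Step 1:
                    C           M           G
  I             2.626      0.3896     0.01567
  C           -0.2348      0.2348      0.2348
  E             2.391      0.6244      0.2505
  solve Keq expr → x = 0.2348; check Q = 0.06541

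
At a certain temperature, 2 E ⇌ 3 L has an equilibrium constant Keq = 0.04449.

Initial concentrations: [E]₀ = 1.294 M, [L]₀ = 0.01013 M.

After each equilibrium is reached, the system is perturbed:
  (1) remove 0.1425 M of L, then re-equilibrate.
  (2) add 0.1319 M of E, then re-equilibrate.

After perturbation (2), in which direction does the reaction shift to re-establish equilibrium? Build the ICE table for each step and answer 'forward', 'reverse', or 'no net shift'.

Q₀ = 6.2081e-07 vs Keq = 0.04449 ⇒ Q<K, forward
Step 1:
                  E         L
  init        1.294   0.01013
  Δ         -0.2382    0.3573
  eq          1.056    0.3674
  solve Keq expr → x = 0.1191; check Q = 0.04449
Then remove 0.1425 M of L.
Step 2:
                  E         L
  init        1.056    0.2249
  Δ        -0.08213    0.1232
  eq         0.9737    0.3481
  solve Keq expr → x = 0.04106; check Q = 0.04449
Then add 0.1319 M of E.
Step 3:
                  E         L
  init        1.106    0.3481
  Δ        -0.01779   0.02669
  eq          1.088    0.3748
  solve Keq expr → x = 0.008897; check Q = 0.04449

Direction: forward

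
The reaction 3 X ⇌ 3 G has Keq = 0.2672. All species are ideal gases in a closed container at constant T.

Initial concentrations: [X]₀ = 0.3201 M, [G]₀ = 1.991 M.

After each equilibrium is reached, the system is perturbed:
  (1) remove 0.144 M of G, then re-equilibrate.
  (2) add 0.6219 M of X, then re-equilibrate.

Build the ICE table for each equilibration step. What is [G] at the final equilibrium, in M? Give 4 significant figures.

[G]_eq = 1.093 M

Q₀ = 240.6 vs Keq = 0.2672 ⇒ Q>K, reverse
Step 1:
                    X           G
  Initial      0.3201       1.991
  Change        1.086      -1.086
  Equil         1.406      0.9054
  solve Keq expr → x = -0.3619; check Q = 0.2672
Then remove 0.144 M of G.
Step 2:
                    X           G
  Initial       1.406      0.7614
  Change     -0.08759     0.08759
  Equil         1.318       0.849
  solve Keq expr → x = 0.0292; check Q = 0.2672
Then add 0.6219 M of X.
Step 3:
                    X           G
  Initial        1.94       0.849
  Change      -0.2436      0.2436
  Equil         1.696       1.093
  solve Keq expr → x = 0.08121; check Q = 0.2672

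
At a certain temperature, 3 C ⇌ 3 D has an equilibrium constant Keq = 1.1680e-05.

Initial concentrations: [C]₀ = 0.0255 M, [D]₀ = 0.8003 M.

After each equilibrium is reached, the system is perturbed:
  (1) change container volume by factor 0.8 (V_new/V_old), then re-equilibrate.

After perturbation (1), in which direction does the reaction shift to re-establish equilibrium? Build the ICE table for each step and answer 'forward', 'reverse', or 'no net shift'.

Direction: no net shift

Q₀ = 3.0913e+04 vs Keq = 1.1680e-05 ⇒ Q>K, reverse
Step 1:
                  C         D
  I          0.0255    0.8003
  C           0.782    -0.782
  E          0.8075   0.01832
  solve Keq expr → x = -0.2607; check Q = 1.1680e-05
Then change container volume by factor 0.8 (V_new/V_old).
Step 2:
                  C         D
  I           1.009    0.0229
  C               0         0
  E           1.009    0.0229
  solve Keq expr → x = 0; check Q = 1.1680e-05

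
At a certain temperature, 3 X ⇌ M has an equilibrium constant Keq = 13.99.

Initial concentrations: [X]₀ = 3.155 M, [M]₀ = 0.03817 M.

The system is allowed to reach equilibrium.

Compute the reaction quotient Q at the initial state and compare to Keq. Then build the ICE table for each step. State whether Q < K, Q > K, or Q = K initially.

Q₀ = 0.001215; Q < K (proceeds forward)

Q₀ = 0.001215 vs Keq = 13.99 ⇒ Q<K, forward
Step 1:
                  X         M
  I           3.155   0.03817
  C          -2.746    0.9155
  E          0.4085    0.9537
  solve Keq expr → x = 0.9155; check Q = 13.99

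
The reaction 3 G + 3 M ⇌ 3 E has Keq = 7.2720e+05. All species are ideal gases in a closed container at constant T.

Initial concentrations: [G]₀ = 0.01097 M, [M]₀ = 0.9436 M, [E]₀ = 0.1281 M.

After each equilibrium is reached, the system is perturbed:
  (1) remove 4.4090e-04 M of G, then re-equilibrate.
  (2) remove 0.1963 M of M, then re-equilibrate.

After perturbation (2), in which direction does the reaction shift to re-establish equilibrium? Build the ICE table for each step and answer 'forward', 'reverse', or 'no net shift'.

Direction: reverse

Q₀ = 1895 vs Keq = 7.2720e+05 ⇒ Q<K, forward
Step 1:
                  G         M         E
  init      0.01097    0.9436    0.1281
  Δ       -0.009334 -0.009334  0.009334
  eq       0.001636    0.9343    0.1374
  solve Keq expr → x = 0.003111; check Q = 7.2720e+05
Then remove 4.4090e-04 M of G.
Step 2:
                  G         M         E
  init     0.001195    0.9343    0.1374
  Δ       4.3496e-04 4.3496e-04 -4.3496e-04
  eq        0.00163    0.9347     0.137
  solve Keq expr → x = -1.4499e-04; check Q = 7.2720e+05
Then remove 0.1963 M of M.
Step 3:
                  G         M         E
  init      0.00163    0.7384     0.137
  Δ       4.2570e-04 4.2570e-04 -4.2570e-04
  eq       0.002056    0.7388    0.1366
  solve Keq expr → x = -1.4190e-04; check Q = 7.2720e+05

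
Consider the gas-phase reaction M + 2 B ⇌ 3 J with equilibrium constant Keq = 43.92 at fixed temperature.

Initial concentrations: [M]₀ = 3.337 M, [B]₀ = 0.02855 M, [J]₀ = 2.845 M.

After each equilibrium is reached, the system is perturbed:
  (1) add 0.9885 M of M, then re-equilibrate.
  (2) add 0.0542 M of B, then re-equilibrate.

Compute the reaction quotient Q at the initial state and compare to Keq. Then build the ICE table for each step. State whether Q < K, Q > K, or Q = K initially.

Q₀ = 8466; Q > K (proceeds reverse)

Q₀ = 8466 vs Keq = 43.92 ⇒ Q>K, reverse
Step 1:
                  M         B         J
  init        3.337   0.02855     2.845
  Δ          0.1389    0.2777   -0.4166
  eq          3.476    0.3063     2.428
  solve Keq expr → x = -0.1389; check Q = 43.92
Then add 0.9885 M of M.
Step 2:
                  M         B         J
  init        4.464    0.3063     2.428
  Δ        -0.01422  -0.02843   0.04265
  eq           4.45    0.2778     2.471
  solve Keq expr → x = 0.01422; check Q = 43.92
Then add 0.0542 M of B.
Step 3:
                  M         B         J
  init         4.45     0.332     2.471
  Δ        -0.02132  -0.04265   0.06397
  eq          4.429    0.2894     2.535
  solve Keq expr → x = 0.02132; check Q = 43.92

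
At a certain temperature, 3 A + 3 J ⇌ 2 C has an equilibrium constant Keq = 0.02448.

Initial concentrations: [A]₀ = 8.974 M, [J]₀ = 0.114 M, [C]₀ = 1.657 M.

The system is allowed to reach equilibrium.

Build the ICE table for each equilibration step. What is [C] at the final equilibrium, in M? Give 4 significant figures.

[C]_eq = 1.422 M

Q₀ = 2.564 vs Keq = 0.02448 ⇒ Q>K, reverse
Step 1:
                   A          J          C
  Initial      8.974      0.114      1.657
  Change      0.3529     0.3529    -0.2353
  Equil        9.327     0.4669      1.422
  solve Keq expr → x = -0.1176; check Q = 0.02448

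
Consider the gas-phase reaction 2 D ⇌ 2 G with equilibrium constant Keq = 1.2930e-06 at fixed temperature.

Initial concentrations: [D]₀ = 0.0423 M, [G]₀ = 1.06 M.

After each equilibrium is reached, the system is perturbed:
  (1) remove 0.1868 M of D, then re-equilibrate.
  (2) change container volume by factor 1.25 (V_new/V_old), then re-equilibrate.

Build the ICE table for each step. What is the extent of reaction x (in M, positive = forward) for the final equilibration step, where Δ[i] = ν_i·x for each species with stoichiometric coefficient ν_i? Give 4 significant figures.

Q₀ = 628 vs Keq = 1.2930e-06 ⇒ Q>K, reverse
Step 1:
                    D           G
  init         0.0423        1.06
  Δ             1.059      -1.059
  eq            1.101    0.001252
  solve Keq expr → x = -0.5294; check Q = 1.2930e-06
Then remove 0.1868 M of D.
Step 2:
                    D           G
  init         0.9142    0.001252
  Δ        2.1217e-04 -2.1217e-04
  eq           0.9145     0.00104
  solve Keq expr → x = -1.0608e-04; check Q = 1.2930e-06
Then change container volume by factor 1.25 (V_new/V_old).
Step 3:
                    D           G
  init         0.7316  8.3187e-04
  Δ                 0           0
  eq           0.7316  8.3187e-04
  solve Keq expr → x = 0; check Q = 1.2930e-06

x = 0 M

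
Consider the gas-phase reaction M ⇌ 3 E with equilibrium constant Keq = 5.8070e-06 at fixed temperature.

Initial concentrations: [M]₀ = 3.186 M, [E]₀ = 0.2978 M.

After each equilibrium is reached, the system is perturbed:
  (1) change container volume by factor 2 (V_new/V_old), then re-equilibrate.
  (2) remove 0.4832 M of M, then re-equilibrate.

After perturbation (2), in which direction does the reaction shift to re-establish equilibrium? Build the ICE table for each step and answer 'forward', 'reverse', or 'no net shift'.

Q₀ = 0.008289 vs Keq = 5.8070e-06 ⇒ Q>K, reverse
Step 1:
                   M          E
  init         3.186     0.2978
  Δ          0.09037    -0.2711
  eq           3.276     0.0267
  solve Keq expr → x = -0.09037; check Q = 5.8070e-06
Then change container volume by factor 2 (V_new/V_old).
Step 2:
                   M          E
  init         1.638    0.01335
  Δ         -0.00261   0.007829
  eq           1.636    0.02118
  solve Keq expr → x = 0.00261; check Q = 5.8070e-06
Then remove 0.4832 M of M.
Step 3:
                   M          E
  init         1.152    0.02118
  Δ       7.7629e-04  -0.002329
  eq           1.153    0.01885
  solve Keq expr → x = -7.7629e-04; check Q = 5.8070e-06

Direction: reverse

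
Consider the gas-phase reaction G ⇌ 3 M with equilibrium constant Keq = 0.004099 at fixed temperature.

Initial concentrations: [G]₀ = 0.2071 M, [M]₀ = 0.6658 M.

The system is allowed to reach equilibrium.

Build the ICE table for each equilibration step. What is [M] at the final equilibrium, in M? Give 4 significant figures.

[M]_eq = 0.1169 M

Q₀ = 1.425 vs Keq = 0.004099 ⇒ Q>K, reverse
Step 1:
                    G           M
  I            0.2071      0.6658
  C             0.183     -0.5489
  E            0.3901      0.1169
  solve Keq expr → x = -0.183; check Q = 0.004099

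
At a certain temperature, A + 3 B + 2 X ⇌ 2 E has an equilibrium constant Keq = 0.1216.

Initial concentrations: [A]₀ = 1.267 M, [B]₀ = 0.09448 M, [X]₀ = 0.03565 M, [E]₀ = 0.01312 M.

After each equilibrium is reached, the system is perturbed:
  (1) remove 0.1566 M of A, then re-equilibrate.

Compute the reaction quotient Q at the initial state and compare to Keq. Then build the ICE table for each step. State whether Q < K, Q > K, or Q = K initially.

Q₀ = 126.8; Q > K (proceeds reverse)

Q₀ = 126.8 vs Keq = 0.1216 ⇒ Q>K, reverse
Step 1:
                  A         B         X         E
  Initial     1.267   0.09448   0.03565   0.01312
  Change   0.006201    0.0186    0.0124   -0.0124
  Equil       1.273    0.1131   0.04805 7.1896e-04
  solve Keq expr → x = -0.006201; check Q = 0.1216
Then remove 0.1566 M of A.
Step 2:
                  A         B         X         E
  Initial     1.117    0.1131   0.04805 7.1896e-04
  Change  2.2220e-05 6.6660e-05 4.4440e-05 -4.4440e-05
  Equil       1.117    0.1131    0.0481 6.7452e-04
  solve Keq expr → x = -2.2220e-05; check Q = 0.1216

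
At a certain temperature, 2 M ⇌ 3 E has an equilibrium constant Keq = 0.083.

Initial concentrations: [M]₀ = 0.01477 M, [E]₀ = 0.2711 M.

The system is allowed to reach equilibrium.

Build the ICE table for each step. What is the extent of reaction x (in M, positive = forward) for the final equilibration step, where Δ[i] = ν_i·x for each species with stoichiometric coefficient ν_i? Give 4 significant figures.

x = -0.05432 M

Q₀ = 91.33 vs Keq = 0.083 ⇒ Q>K, reverse
Step 1:
                    M           E
  I           0.01477      0.2711
  C            0.1086      -0.163
  E            0.1234      0.1081
  solve Keq expr → x = -0.05432; check Q = 0.083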